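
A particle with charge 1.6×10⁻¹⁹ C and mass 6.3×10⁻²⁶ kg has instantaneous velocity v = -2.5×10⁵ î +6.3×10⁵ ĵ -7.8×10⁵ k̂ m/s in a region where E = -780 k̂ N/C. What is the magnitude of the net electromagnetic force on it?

|F| ≈ 1.25×10⁻¹⁶ N

Only an electric field acts, so F = qE = (1.6×10⁻¹⁹ C)·(0, 0, -780) = (0, 0, -1.25×10⁻¹⁶) N.
|F| = 1.25×10⁻¹⁶ N.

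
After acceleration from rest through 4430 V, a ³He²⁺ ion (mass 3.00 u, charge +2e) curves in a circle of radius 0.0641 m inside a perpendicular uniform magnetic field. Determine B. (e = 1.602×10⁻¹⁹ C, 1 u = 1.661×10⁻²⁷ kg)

v = √(2|q|V/m) = √(2·3.204×10⁻¹⁹·4430/4.983×10⁻²⁷) ≈ 7.548×10⁵ m/s.
B = mv/(|q|r) = (4.983×10⁻²⁷)(7.548×10⁵)/((3.204×10⁻¹⁹)(0.0641)) ≈ 0.183 T.

B ≈ 0.183 T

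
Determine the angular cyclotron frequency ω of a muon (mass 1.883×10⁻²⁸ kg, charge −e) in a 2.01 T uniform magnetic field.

ω = |q|B/m.
ω = (1.602×10⁻¹⁹)(2.01)/1.883×10⁻²⁸ ≈ 1.71×10⁹ rad/s.

ω ≈ 1.71×10⁹ rad/s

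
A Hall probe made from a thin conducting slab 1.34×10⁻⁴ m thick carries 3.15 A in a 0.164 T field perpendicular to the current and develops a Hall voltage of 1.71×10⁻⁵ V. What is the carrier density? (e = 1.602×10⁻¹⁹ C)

From V_H = IB/(n e t), n = IB/(V_H e t).
n = (3.15)(0.164)/((1.71×10⁻⁵)(1.602×10⁻¹⁹)(1.34×10⁻⁴)) ≈ 1.41×10²⁷ m⁻³.

n ≈ 1.41×10²⁷ m⁻³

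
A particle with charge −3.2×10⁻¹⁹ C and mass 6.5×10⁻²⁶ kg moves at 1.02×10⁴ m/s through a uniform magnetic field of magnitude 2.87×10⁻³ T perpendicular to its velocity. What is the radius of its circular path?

r ≈ 0.722 m

The magnetic force provides the centripetal force: |q|vB = mv²/r.
r = mv/(|q|B) = (6.5×10⁻²⁶)(1.02×10⁴)/((3.2×10⁻¹⁹)(2.87×10⁻³)) ≈ 0.722 m.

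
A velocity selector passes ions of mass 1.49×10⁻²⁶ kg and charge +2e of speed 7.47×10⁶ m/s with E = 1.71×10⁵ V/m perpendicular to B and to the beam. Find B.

B = 0.0229 T

Balance of forces in the selector: qE = qvB ⇒ B = E/v.
B = 1.71×10⁵/7.47×10⁶ = 0.0229 T.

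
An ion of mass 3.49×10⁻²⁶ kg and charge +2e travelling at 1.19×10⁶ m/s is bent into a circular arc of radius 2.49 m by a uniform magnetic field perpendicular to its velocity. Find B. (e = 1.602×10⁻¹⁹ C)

From |q|vB = mv²/r, B = mv/(|q|r).
B = (3.49×10⁻²⁶)(1.19×10⁶)/((3.204×10⁻¹⁹)(2.49)) ≈ 0.0521 T.

B ≈ 0.0521 T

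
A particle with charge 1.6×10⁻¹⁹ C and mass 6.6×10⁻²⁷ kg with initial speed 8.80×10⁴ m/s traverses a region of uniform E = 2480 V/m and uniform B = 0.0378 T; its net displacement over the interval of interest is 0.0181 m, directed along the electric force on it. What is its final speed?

v_f ≈ 9.96×10⁴ m/s

B does no work; ΔKE = |q|E d.
½mv_f² = ½mv₀² + |q|Ed = ½(6.6×10⁻²⁷)(8.80×10⁴)² + (1.6×10⁻¹⁹)(2480)(0.0181) ≈ 2.556×10⁻¹⁷ J + 7.182×10⁻¹⁸ J ≈ 3.274×10⁻¹⁷ J.
v_f = √(2·3.274×10⁻¹⁷/6.6×10⁻²⁷) ≈ 9.96×10⁴ m/s.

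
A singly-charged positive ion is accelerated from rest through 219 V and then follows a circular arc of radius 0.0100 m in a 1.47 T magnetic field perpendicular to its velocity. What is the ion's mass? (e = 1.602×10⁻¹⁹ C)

Combine |q|V = ½mv² and r = mv/(|q|B): eliminate v to get m = qB²r²/(2V).
m = (1.602×10⁻¹⁹)(1.47)²(0.0100)²/(2·219) ≈ 7.90×10⁻²⁶ kg.

m ≈ 7.90×10⁻²⁶ kg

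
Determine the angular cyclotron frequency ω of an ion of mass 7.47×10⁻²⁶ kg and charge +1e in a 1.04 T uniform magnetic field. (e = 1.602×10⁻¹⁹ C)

ω = |q|B/m.
ω = (1.602×10⁻¹⁹)(1.04)/7.47×10⁻²⁶ ≈ 2.23×10⁶ rad/s.

ω ≈ 2.23×10⁶ rad/s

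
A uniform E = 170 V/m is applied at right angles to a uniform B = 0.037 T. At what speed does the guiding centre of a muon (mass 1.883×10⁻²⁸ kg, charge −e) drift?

v_d ≈ 4600 m/s

The steady drift has the magnetic force balancing the electric force, so v_d = E/B.
v_d = 170/0.037 = 4600 m/s.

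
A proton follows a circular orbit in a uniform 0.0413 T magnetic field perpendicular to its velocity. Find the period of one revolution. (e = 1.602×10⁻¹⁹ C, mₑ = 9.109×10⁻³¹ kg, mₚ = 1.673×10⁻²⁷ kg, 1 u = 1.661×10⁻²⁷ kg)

The cyclotron period depends only on m, q, B: T = 2πm/(|q|B).
T = 2π(1.673×10⁻²⁷)/((1.602×10⁻¹⁹)(0.0413)) ≈ 1.59×10⁻⁶ s.

T ≈ 1.59×10⁻⁶ s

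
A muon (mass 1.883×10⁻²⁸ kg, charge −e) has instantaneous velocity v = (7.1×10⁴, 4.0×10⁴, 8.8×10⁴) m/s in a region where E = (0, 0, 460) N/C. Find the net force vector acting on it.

F ≈ (0, 0, -7.37×10⁻¹⁷) N

Only an electric field acts, so F = qE = (−1.602×10⁻¹⁹ C)·(0, 0, 460) = (0, 0, -7.37×10⁻¹⁷) N.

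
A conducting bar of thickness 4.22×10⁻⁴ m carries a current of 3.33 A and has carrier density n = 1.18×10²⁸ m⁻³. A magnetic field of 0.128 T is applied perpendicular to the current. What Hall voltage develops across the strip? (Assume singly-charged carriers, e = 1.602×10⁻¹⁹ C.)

V_H ≈ 5.34×10⁻⁷ V

V_H = IB/(n e t).
V_H = (3.33)(0.128)/((1.18×10²⁸)(1.602×10⁻¹⁹)(4.22×10⁻⁴)) ≈ 5.34×10⁻⁷ V.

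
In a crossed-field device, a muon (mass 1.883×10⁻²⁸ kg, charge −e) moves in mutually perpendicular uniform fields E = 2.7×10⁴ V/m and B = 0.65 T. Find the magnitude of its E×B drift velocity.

v_d ≈ 4.2×10⁴ m/s

The steady drift has the magnetic force balancing the electric force, so v_d = E/B.
v_d = 2.7×10⁴/0.65 = 4.2×10⁴ m/s.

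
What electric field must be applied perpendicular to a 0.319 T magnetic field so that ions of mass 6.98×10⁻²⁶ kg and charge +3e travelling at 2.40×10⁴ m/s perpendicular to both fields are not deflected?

For straight-line motion qE = qvB, so E = vB.
E = 2.40×10⁴ × 0.319 = 7660 V/m.

E = 7660 V/m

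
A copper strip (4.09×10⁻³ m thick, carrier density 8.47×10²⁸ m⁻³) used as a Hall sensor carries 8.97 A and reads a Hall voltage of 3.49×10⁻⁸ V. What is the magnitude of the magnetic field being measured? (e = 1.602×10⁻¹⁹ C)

From V_H = IB/(n e t), B = V_H n e t / I.
B = (3.49×10⁻⁸)(8.47×10²⁸)(1.602×10⁻¹⁹)(4.09×10⁻³)/8.97 ≈ 0.216 T.

B ≈ 0.216 T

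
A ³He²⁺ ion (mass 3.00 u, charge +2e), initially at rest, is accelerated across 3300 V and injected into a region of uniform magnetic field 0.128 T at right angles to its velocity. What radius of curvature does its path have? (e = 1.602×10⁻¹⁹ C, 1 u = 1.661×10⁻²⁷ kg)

r ≈ 0.0792 m

Acceleration: |q|V = ½mv² ⇒ v = √(2|q|V/m) = √(2·3.204×10⁻¹⁹·3300/4.983×10⁻²⁷) ≈ 6.514×10⁵ m/s.
In the field: r = mv/(|q|B) = (4.983×10⁻²⁷)(6.514×10⁵)/((3.204×10⁻¹⁹)(0.128)) ≈ 0.0792 m.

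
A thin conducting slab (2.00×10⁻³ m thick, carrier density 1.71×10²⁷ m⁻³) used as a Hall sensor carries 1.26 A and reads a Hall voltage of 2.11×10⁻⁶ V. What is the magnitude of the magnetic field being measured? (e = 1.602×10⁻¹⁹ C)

B ≈ 0.917 T

From V_H = IB/(n e t), B = V_H n e t / I.
B = (2.11×10⁻⁶)(1.71×10²⁷)(1.602×10⁻¹⁹)(2.00×10⁻³)/1.26 ≈ 0.917 T.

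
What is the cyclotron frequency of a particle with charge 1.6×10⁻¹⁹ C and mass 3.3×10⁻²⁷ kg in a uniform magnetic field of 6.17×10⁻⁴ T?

f ≈ 4760 Hz

f = |q|B/(2πm).
f = (1.6×10⁻¹⁹)(6.17×10⁻⁴)/(2π·3.3×10⁻²⁷) ≈ 4760 Hz.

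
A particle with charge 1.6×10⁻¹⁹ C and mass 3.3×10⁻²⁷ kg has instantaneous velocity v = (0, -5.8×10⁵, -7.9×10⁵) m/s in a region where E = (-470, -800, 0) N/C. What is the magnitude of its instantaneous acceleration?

|a| ≈ 4.50×10¹⁰ m/s²

Only an electric field acts, so F = qE = (1.6×10⁻¹⁹ C)·(-470, -800, 0) = (-7.52×10⁻¹⁷, -1.28×10⁻¹⁶, 0) N.
|a| = |F|/m = 1.485×10⁻¹⁶/3.3×10⁻²⁷ ≈ 4.50×10¹⁰ m/s².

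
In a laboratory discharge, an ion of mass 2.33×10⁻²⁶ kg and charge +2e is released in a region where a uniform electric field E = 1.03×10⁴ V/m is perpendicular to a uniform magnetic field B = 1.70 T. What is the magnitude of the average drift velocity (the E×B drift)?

The E×B drift speed is v_d = E/B.
v_d = 1.03×10⁴/1.70 = 6060 m/s.

v_d ≈ 6060 m/s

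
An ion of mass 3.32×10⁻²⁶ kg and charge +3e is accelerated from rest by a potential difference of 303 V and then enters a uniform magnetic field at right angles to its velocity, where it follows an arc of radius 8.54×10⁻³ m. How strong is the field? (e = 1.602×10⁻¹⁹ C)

B ≈ 0.758 T

v = √(2|q|V/m) = √(2·4.806×10⁻¹⁹·303/3.32×10⁻²⁶) ≈ 9.366×10⁴ m/s.
B = mv/(|q|r) = (3.32×10⁻²⁶)(9.366×10⁴)/((4.806×10⁻¹⁹)(8.54×10⁻³)) ≈ 0.758 T.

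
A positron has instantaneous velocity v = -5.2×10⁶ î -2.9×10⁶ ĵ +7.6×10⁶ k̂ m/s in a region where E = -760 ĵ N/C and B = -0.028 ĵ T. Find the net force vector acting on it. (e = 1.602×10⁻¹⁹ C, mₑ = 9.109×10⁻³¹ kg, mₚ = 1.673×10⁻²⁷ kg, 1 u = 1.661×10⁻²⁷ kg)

v×B = (2.13×10⁵, 0, 1.46×10⁵) N/C.
E + v×B = (2.13×10⁵, -760, 1.46×10⁵) N/C.
F = q(E + v×B) = (1.602×10⁻¹⁹ C)·(2.13×10⁵, -760, 1.46×10⁵) = (3.41×10⁻¹⁴, -1.22×10⁻¹⁶, 2.33×10⁻¹⁴) N.

F ≈ (3.41×10⁻¹⁴, -1.22×10⁻¹⁶, 2.33×10⁻¹⁴) N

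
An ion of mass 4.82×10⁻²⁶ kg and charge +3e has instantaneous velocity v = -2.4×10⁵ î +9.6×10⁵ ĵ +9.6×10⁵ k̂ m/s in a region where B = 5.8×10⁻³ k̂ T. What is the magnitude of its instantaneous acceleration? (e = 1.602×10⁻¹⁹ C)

|a| ≈ 5.72×10¹⁰ m/s²

v×B = (5570, 1390, 0) N/C.
F = q v×B = (4.806×10⁻¹⁹ C)·(5570, 1390, 0) = (2.68×10⁻¹⁵, 6.69×10⁻¹⁶, 0) N.
|a| = |F|/m = 2.758×10⁻¹⁵/4.82×10⁻²⁶ ≈ 5.72×10¹⁰ m/s².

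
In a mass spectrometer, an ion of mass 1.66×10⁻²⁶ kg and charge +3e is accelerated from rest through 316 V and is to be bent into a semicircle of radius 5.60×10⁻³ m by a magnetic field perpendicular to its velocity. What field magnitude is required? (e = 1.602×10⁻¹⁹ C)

v = √(2|q|V/m) = √(2·4.806×10⁻¹⁹·316/1.66×10⁻²⁶) ≈ 1.353×10⁵ m/s.
B = mv/(|q|r) = (1.66×10⁻²⁶)(1.353×10⁵)/((4.806×10⁻¹⁹)(5.60×10⁻³)) ≈ 0.834 T.

B ≈ 0.834 T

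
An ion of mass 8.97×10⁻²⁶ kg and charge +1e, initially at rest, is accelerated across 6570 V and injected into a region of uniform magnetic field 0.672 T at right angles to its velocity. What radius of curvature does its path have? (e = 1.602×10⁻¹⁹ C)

Acceleration: |q|V = ½mv² ⇒ v = √(2|q|V/m) = √(2·1.602×10⁻¹⁹·6570/8.97×10⁻²⁶) ≈ 1.532×10⁵ m/s.
In the field: r = mv/(|q|B) = (8.97×10⁻²⁶)(1.532×10⁵)/((1.602×10⁻¹⁹)(0.672)) ≈ 0.128 m.

r ≈ 0.128 m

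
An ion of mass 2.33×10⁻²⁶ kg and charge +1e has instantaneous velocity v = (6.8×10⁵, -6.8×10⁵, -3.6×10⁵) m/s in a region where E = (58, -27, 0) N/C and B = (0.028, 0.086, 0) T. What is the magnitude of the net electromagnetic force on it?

|F| ≈ 1.35×10⁻¹⁴ N

v×B = (3.10×10⁴, -1.01×10⁴, 7.75×10⁴) N/C.
E + v×B = (3.10×10⁴, -1.01×10⁴, 7.75×10⁴) N/C.
F = q(E + v×B) = (1.602×10⁻¹⁹ C)·(3.10×10⁴, -1.01×10⁴, 7.75×10⁴) = (4.97×10⁻¹⁵, -1.62×10⁻¹⁵, 1.24×10⁻¹⁴) N.
|F| = 1.35×10⁻¹⁴ N.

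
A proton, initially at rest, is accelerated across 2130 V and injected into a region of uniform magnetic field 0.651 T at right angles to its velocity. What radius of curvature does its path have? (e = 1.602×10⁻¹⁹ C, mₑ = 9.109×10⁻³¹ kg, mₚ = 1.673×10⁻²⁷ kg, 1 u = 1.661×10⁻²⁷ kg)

r ≈ 0.0102 m

Acceleration: |q|V = ½mv² ⇒ v = √(2|q|V/m) = √(2·1.602×10⁻¹⁹·2130/1.673×10⁻²⁷) ≈ 6.387×10⁵ m/s.
In the field: r = mv/(|q|B) = (1.673×10⁻²⁷)(6.387×10⁵)/((1.602×10⁻¹⁹)(0.651)) ≈ 0.0102 m.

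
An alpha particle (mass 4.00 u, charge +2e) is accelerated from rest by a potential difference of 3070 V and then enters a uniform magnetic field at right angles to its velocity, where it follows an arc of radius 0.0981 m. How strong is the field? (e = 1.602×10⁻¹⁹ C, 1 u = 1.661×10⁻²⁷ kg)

B ≈ 0.115 T

v = √(2|q|V/m) = √(2·3.204×10⁻¹⁹·3070/6.644×10⁻²⁷) ≈ 5.441×10⁵ m/s.
B = mv/(|q|r) = (6.644×10⁻²⁷)(5.441×10⁵)/((3.204×10⁻¹⁹)(0.0981)) ≈ 0.115 T.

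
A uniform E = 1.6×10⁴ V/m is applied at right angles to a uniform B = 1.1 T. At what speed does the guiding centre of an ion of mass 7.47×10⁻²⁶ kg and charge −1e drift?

The E×B drift speed is v_d = E/B.
v_d = 1.6×10⁴/1.1 = 1.5×10⁴ m/s.

v_d ≈ 1.5×10⁴ m/s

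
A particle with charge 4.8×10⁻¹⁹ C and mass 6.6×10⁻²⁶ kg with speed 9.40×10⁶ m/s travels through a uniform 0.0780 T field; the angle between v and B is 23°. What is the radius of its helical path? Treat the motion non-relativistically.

r ≈ 6.47 m

v⊥ = v sinθ = 9.40×10⁶·sin23° ≈ 3.673×10⁶ m/s.
r = m v⊥/(|q|B) = (6.6×10⁻²⁶)(3.673×10⁶)/((4.8×10⁻¹⁹)(0.0780)) ≈ 6.47 m.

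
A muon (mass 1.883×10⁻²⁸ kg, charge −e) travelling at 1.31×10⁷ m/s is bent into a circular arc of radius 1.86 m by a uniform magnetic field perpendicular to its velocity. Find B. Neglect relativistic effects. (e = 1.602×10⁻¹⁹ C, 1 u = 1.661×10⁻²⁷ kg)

From |q|vB = mv²/r, B = mv/(|q|r).
B = (1.883×10⁻²⁸)(1.31×10⁷)/((1.602×10⁻¹⁹)(1.86)) ≈ 8.28×10⁻³ T.

B ≈ 8.28×10⁻³ T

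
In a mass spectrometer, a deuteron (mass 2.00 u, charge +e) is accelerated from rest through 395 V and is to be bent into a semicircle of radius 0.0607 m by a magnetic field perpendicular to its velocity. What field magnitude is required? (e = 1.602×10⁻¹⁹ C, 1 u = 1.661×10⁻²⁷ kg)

B ≈ 0.0667 T

v = √(2|q|V/m) = √(2·1.602×10⁻¹⁹·395/3.322×10⁻²⁷) ≈ 1.952×10⁵ m/s.
B = mv/(|q|r) = (3.322×10⁻²⁷)(1.952×10⁵)/((1.602×10⁻¹⁹)(0.0607)) ≈ 0.0667 T.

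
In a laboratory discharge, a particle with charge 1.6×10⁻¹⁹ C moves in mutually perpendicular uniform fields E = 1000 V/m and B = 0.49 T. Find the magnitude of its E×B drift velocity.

v_d ≈ 2000 m/s

The steady drift has the magnetic force balancing the electric force, so v_d = E/B.
v_d = 1000/0.49 = 2000 m/s.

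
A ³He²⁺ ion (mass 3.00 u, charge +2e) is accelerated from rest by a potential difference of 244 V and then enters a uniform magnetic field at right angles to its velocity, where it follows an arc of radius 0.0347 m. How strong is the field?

B ≈ 0.0794 T

v = √(2|q|V/m) = √(2·3.204×10⁻¹⁹·244/4.983×10⁻²⁷) ≈ 1.771×10⁵ m/s.
B = mv/(|q|r) = (4.983×10⁻²⁷)(1.771×10⁵)/((3.204×10⁻¹⁹)(0.0347)) ≈ 0.0794 T.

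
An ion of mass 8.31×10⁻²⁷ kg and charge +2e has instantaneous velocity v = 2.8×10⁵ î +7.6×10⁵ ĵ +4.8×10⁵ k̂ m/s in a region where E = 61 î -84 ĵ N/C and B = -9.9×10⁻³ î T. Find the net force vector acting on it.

v×B = (0, -4750, 7520) N/C.
E + v×B = (61.0, -4840, 7520) N/C.
F = q(E + v×B) = (3.204×10⁻¹⁹ C)·(61.0, -4840, 7520) = (1.95×10⁻¹⁷, -1.55×10⁻¹⁵, 2.41×10⁻¹⁵) N.

F ≈ (1.95×10⁻¹⁷, -1.55×10⁻¹⁵, 2.41×10⁻¹⁵) N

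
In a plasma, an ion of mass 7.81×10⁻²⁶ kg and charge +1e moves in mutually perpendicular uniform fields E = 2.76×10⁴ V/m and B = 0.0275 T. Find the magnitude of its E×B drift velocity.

v_d ≈ 1.00×10⁶ m/s

In crossed fields the guiding centre drifts at v_d = |E×B|/B² = E/B, independent of charge and mass.
v_d = 2.76×10⁴/0.0275 = 1.00×10⁶ m/s.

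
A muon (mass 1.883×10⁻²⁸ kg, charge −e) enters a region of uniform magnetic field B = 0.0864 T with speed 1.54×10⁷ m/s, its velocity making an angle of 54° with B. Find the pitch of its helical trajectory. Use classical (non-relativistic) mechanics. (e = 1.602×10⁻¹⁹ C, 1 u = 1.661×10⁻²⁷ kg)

v∥ = v cosθ = 1.54×10⁷·cos54° ≈ 9.052×10⁶ m/s.
T = 2πm/(|q|B) = 2π(1.883×10⁻²⁸)/((1.602×10⁻¹⁹)(0.0864)) ≈ 8.548×10⁻⁸ s.
pitch = v∥ T = (9.052×10⁶)(8.548×10⁻⁸) ≈ 0.774 m.

p ≈ 0.774 m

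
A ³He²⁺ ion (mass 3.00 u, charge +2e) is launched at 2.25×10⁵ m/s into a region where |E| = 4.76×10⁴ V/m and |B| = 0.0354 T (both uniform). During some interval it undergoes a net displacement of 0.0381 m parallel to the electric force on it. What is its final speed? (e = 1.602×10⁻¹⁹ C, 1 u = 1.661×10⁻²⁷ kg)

B does no work; ΔKE = |q|E d.
½mv_f² = ½mv₀² + |q|Ed = ½(4.983×10⁻²⁷)(2.25×10⁵)² + (3.204×10⁻¹⁹)(4.76×10⁴)(0.0381) ≈ 1.261×10⁻¹⁶ J + 5.811×10⁻¹⁶ J ≈ 7.072×10⁻¹⁶ J.
v_f = √(2·7.072×10⁻¹⁶/4.983×10⁻²⁷) ≈ 5.33×10⁵ m/s.

v_f ≈ 5.33×10⁵ m/s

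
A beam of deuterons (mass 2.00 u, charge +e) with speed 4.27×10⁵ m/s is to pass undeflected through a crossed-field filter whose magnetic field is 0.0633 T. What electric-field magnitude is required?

For straight-line motion qE = qvB, so E = vB.
E = 4.27×10⁵ × 0.0633 = 2.70×10⁴ V/m.

E = 2.70×10⁴ V/m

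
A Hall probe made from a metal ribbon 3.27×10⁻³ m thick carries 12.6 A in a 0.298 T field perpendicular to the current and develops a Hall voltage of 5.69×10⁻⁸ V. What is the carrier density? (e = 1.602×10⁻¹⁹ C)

n ≈ 1.26×10²⁹ m⁻³

From V_H = IB/(n e t), n = IB/(V_H e t).
n = (12.6)(0.298)/((5.69×10⁻⁸)(1.602×10⁻¹⁹)(3.27×10⁻³)) ≈ 1.26×10²⁹ m⁻³.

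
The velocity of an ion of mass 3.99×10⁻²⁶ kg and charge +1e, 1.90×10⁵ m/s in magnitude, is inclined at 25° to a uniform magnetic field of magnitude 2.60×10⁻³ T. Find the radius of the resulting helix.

r ≈ 7.69 m

v⊥ = v sinθ = 1.90×10⁵·sin25° ≈ 8.030×10⁴ m/s.
r = m v⊥/(|q|B) = (3.99×10⁻²⁶)(8.030×10⁴)/((1.602×10⁻¹⁹)(2.60×10⁻³)) ≈ 7.69 m.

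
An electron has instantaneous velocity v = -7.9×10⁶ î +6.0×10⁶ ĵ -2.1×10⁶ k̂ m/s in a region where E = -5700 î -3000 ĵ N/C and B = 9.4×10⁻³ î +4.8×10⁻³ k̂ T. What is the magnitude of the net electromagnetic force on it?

|F| ≈ 1.01×10⁻¹⁴ N

v×B = (2.88×10⁴, 1.82×10⁴, -5.64×10⁴) N/C.
E + v×B = (2.31×10⁴, 1.52×10⁴, -5.64×10⁴) N/C.
F = q(E + v×B) = (−1.602×10⁻¹⁹ C)·(2.31×10⁴, 1.52×10⁴, -5.64×10⁴) = (-3.70×10⁻¹⁵, -2.43×10⁻¹⁵, 9.04×10⁻¹⁵) N.
|F| = 1.01×10⁻¹⁴ N.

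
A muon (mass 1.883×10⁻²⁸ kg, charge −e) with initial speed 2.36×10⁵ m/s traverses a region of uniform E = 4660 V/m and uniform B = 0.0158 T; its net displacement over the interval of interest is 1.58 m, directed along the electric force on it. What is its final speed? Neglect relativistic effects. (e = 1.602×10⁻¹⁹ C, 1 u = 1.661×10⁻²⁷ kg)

v_f ≈ 3.55×10⁶ m/s

B does no work; ΔKE = |q|E d.
½mv_f² = ½mv₀² + |q|Ed = ½(1.883×10⁻²⁸)(2.36×10⁵)² + (1.602×10⁻¹⁹)(4660)(1.58) ≈ 5.244×10⁻¹⁸ J + 1.180×10⁻¹⁵ J ≈ 1.185×10⁻¹⁵ J.
v_f = √(2·1.185×10⁻¹⁵/1.883×10⁻²⁸) ≈ 3.55×10⁶ m/s.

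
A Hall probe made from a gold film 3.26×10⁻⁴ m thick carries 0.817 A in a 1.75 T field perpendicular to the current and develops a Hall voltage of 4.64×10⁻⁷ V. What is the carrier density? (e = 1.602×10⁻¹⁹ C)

From V_H = IB/(n e t), n = IB/(V_H e t).
n = (0.817)(1.75)/((4.64×10⁻⁷)(1.602×10⁻¹⁹)(3.26×10⁻⁴)) ≈ 5.90×10²⁸ m⁻³.

n ≈ 5.90×10²⁸ m⁻³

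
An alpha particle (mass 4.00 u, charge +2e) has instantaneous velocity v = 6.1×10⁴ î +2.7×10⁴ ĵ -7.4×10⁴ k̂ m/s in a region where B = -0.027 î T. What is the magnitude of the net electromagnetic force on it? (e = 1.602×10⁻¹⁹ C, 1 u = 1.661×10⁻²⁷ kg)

v×B = (0, 2000, 729) N/C.
F = q v×B = (3.204×10⁻¹⁹ C)·(0, 2000, 729) = (0, 6.40×10⁻¹⁶, 2.34×10⁻¹⁶) N.
|F| = 6.81×10⁻¹⁶ N.

|F| ≈ 6.81×10⁻¹⁶ N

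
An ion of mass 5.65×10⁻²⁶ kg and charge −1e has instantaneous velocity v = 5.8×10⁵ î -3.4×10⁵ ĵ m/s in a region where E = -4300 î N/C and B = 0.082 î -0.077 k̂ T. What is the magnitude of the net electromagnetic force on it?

|F| ≈ 9.13×10⁻¹⁵ N

v×B = (2.62×10⁴, 4.47×10⁴, 2.79×10⁴) N/C.
E + v×B = (2.19×10⁴, 4.47×10⁴, 2.79×10⁴) N/C.
F = q(E + v×B) = (−1.602×10⁻¹⁹ C)·(2.19×10⁴, 4.47×10⁴, 2.79×10⁴) = (-3.51×10⁻¹⁵, -7.15×10⁻¹⁵, -4.47×10⁻¹⁵) N.
|F| = 9.13×10⁻¹⁵ N.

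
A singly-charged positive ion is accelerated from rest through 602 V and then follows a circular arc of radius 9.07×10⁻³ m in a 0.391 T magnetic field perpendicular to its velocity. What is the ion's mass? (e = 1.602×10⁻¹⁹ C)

m ≈ 1.67×10⁻²⁷ kg

Combine |q|V = ½mv² and r = mv/(|q|B): eliminate v to get m = qB²r²/(2V).
m = (1.602×10⁻¹⁹)(0.391)²(9.07×10⁻³)²/(2·602) ≈ 1.67×10⁻²⁷ kg.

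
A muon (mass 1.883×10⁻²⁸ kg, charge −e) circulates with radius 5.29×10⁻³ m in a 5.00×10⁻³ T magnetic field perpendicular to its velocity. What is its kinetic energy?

v = |q|Br/m, then KE = ½mv² = (qBr)²/(2m).
v = (1.602×10⁻¹⁹)(5.00×10⁻³)(5.29×10⁻³)/1.883×10⁻²⁸ ≈ 2.250×10⁴ m/s.
KE = ½(1.883×10⁻²⁸)(2.250×10⁴)² ≈ 4.77×10⁻²⁰ J = 0.298 eV.

KE ≈ 0.298 eV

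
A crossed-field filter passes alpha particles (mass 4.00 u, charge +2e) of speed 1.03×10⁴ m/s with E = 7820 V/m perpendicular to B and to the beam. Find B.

B = 0.759 T

Balance of forces in the selector: qE = qvB ⇒ B = E/v.
B = 7820/1.03×10⁴ = 0.759 T.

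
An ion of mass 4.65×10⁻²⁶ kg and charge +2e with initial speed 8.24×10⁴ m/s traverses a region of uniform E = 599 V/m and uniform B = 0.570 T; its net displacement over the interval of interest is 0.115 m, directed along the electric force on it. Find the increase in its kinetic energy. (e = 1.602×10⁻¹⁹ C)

ΔKE ≈ 2.21×10⁻¹⁷ J

The magnetic force is always ⟂ v and does no work; only the electric force changes KE.
ΔKE = F_E · d = |q|E d = (3.204×10⁻¹⁹)(599)(0.115) ≈ 2.21×10⁻¹⁷ J.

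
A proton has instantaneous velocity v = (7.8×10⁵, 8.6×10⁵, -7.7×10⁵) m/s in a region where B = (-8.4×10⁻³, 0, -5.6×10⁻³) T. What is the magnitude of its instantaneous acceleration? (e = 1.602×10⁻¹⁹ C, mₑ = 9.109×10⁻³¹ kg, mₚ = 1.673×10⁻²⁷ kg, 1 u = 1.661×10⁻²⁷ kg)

|a| ≈ 1.33×10¹² m/s²

v×B = (-4820, 1.08×10⁴, 7220) N/C.
F = q v×B = (1.602×10⁻¹⁹ C)·(-4820, 1.08×10⁴, 7220) = (-7.72×10⁻¹⁶, 1.74×10⁻¹⁵, 1.16×10⁻¹⁵) N.
|a| = |F|/m = 2.224×10⁻¹⁵/1.673×10⁻²⁷ ≈ 1.33×10¹² m/s².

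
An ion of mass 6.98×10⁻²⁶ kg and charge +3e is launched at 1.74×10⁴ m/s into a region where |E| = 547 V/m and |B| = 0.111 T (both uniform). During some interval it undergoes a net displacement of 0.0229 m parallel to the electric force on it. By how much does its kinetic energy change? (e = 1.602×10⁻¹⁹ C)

The magnetic force is always ⟂ v and does no work; only the electric force changes KE.
ΔKE = F_E · d = |q|E d = (4.806×10⁻¹⁹)(547)(0.0229) ≈ 6.02×10⁻¹⁸ J.

ΔKE ≈ 6.02×10⁻¹⁸ J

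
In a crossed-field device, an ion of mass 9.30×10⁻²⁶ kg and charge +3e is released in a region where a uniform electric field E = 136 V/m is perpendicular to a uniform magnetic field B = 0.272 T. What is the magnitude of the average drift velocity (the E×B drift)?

In crossed fields the guiding centre drifts at v_d = |E×B|/B² = E/B, independent of charge and mass.
v_d = 136/0.272 = 500 m/s.

v_d ≈ 500 m/s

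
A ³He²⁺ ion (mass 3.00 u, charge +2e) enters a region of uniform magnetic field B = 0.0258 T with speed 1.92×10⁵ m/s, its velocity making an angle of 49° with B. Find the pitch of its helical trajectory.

p ≈ 0.477 m

v∥ = v cosθ = 1.92×10⁵·cos49° ≈ 1.260×10⁵ m/s.
T = 2πm/(|q|B) = 2π(4.983×10⁻²⁷)/((3.204×10⁻¹⁹)(0.0258)) ≈ 3.788×10⁻⁶ s.
pitch = v∥ T = (1.260×10⁵)(3.788×10⁻⁶) ≈ 0.477 m.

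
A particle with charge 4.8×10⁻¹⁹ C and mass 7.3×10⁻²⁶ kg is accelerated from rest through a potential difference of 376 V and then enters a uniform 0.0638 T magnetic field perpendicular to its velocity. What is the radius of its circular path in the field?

r ≈ 0.168 m

Acceleration: |q|V = ½mv² ⇒ v = √(2|q|V/m) = √(2·4.8×10⁻¹⁹·376/7.3×10⁻²⁶) ≈ 7.032×10⁴ m/s.
In the field: r = mv/(|q|B) = (7.3×10⁻²⁶)(7.032×10⁴)/((4.8×10⁻¹⁹)(0.0638)) ≈ 0.168 m.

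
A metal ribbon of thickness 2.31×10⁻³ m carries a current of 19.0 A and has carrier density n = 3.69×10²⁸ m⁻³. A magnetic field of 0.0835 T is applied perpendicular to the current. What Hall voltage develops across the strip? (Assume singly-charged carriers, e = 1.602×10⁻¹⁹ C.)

V_H = IB/(n e t).
V_H = (19.0)(0.0835)/((3.69×10²⁸)(1.602×10⁻¹⁹)(2.31×10⁻³)) ≈ 1.16×10⁻⁷ V.

V_H ≈ 1.16×10⁻⁷ V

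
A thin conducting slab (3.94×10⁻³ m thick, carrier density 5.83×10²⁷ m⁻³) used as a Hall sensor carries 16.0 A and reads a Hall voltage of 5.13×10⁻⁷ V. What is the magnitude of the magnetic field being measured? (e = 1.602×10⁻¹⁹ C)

From V_H = IB/(n e t), B = V_H n e t / I.
B = (5.13×10⁻⁷)(5.83×10²⁷)(1.602×10⁻¹⁹)(3.94×10⁻³)/16.0 ≈ 0.118 T.

B ≈ 0.118 T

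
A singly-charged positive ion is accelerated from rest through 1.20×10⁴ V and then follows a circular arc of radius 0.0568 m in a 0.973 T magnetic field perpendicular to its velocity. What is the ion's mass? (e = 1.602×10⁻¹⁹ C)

Combine |q|V = ½mv² and r = mv/(|q|B): eliminate v to get m = qB²r²/(2V).
m = (1.602×10⁻¹⁹)(0.973)²(0.0568)²/(2·1.20×10⁴) ≈ 2.04×10⁻²⁶ kg.

m ≈ 2.04×10⁻²⁶ kg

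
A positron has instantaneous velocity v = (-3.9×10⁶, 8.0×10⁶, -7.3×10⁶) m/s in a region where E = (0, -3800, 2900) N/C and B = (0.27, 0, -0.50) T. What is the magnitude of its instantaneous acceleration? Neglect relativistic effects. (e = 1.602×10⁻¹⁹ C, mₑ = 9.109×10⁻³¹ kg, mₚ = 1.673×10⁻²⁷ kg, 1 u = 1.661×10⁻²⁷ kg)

|a| ≈ 1.06×10¹⁸ m/s²

v×B = (-4.00×10⁶, -3.92×10⁶, -2.16×10⁶) N/C.
E + v×B = (-4.00×10⁶, -3.92×10⁶, -2.16×10⁶) N/C.
F = q(E + v×B) = (1.602×10⁻¹⁹ C)·(-4.00×10⁶, -3.92×10⁶, -2.16×10⁶) = (-6.41×10⁻¹³, -6.29×10⁻¹³, -3.46×10⁻¹³) N.
|a| = |F|/m = 9.620×10⁻¹³/9.109×10⁻³¹ ≈ 1.06×10¹⁸ m/s².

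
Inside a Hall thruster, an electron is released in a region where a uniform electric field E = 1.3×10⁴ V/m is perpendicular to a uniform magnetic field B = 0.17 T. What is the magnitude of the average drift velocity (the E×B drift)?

v_d ≈ 7.6×10⁴ m/s

The steady drift has the magnetic force balancing the electric force, so v_d = E/B.
v_d = 1.3×10⁴/0.17 = 7.6×10⁴ m/s.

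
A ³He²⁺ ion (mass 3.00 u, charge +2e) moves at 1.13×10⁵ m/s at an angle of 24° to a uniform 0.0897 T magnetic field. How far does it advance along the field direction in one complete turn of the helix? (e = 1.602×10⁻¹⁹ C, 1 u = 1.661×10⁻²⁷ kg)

p ≈ 0.112 m

v∥ = v cosθ = 1.13×10⁵·cos24° ≈ 1.032×10⁵ m/s.
T = 2πm/(|q|B) = 2π(4.983×10⁻²⁷)/((3.204×10⁻¹⁹)(0.0897)) ≈ 1.089×10⁻⁶ s.
pitch = v∥ T = (1.032×10⁵)(1.089×10⁻⁶) ≈ 0.112 m.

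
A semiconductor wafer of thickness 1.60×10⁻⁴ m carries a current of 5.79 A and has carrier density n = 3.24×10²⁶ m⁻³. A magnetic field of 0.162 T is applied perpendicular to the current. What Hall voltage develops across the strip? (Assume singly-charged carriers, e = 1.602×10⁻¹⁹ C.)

V_H ≈ 1.13×10⁻⁴ V

V_H = IB/(n e t).
V_H = (5.79)(0.162)/((3.24×10²⁶)(1.602×10⁻¹⁹)(1.60×10⁻⁴)) ≈ 1.13×10⁻⁴ V.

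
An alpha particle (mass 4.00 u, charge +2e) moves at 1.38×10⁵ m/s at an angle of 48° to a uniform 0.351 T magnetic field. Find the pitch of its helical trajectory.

p ≈ 0.0343 m

v∥ = v cosθ = 1.38×10⁵·cos48° ≈ 9.234×10⁴ m/s.
T = 2πm/(|q|B) = 2π(6.644×10⁻²⁷)/((3.204×10⁻¹⁹)(0.351)) ≈ 3.712×10⁻⁷ s.
pitch = v∥ T = (9.234×10⁴)(3.712×10⁻⁷) ≈ 0.0343 m.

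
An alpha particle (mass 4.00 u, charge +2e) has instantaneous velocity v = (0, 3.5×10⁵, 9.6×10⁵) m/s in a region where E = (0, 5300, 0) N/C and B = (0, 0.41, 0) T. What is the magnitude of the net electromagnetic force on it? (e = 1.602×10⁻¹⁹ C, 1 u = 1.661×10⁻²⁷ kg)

|F| ≈ 1.26×10⁻¹³ N

v×B = (-3.94×10⁵, 0, 0) N/C.
E + v×B = (-3.94×10⁵, 5300, 0) N/C.
F = q(E + v×B) = (3.204×10⁻¹⁹ C)·(-3.94×10⁵, 5300, 0) = (-1.26×10⁻¹³, 1.70×10⁻¹⁵, 0) N.
|F| = 1.26×10⁻¹³ N.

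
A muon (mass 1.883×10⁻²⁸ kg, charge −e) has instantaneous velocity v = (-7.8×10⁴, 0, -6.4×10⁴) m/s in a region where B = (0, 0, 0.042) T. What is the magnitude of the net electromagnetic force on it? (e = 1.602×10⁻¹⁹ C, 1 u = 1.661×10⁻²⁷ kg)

|F| ≈ 5.25×10⁻¹⁶ N

v×B = (0, 3280, 0) N/C.
F = q v×B = (−1.602×10⁻¹⁹ C)·(0, 3280, 0) = (0, -5.25×10⁻¹⁶, 0) N.
|F| = 5.25×10⁻¹⁶ N.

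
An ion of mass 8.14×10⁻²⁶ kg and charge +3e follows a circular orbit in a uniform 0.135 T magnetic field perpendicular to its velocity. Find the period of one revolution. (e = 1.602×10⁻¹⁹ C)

The cyclotron period depends only on m, q, B: T = 2πm/(|q|B).
T = 2π(8.14×10⁻²⁶)/((4.806×10⁻¹⁹)(0.135)) ≈ 7.88×10⁻⁶ s.

T ≈ 7.88×10⁻⁶ s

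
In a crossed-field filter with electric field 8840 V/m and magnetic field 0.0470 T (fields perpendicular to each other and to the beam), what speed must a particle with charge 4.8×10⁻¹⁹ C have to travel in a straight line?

Zero net Lorentz force requires |qE| = |q v×B|, i.e. E = vB.
v = E/B = 8840/0.0470 = 1.88×10⁵ m/s.

v = 1.88×10⁵ m/s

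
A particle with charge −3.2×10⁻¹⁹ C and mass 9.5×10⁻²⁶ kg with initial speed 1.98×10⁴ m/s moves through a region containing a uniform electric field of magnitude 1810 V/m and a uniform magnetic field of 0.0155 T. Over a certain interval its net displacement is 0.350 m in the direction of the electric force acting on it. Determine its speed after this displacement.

B does no work; ΔKE = |q|E d.
½mv_f² = ½mv₀² + |q|Ed = ½(9.5×10⁻²⁶)(1.98×10⁴)² + (3.2×10⁻¹⁹)(1810)(0.350) ≈ 1.862×10⁻¹⁷ J + 2.027×10⁻¹⁶ J ≈ 2.213×10⁻¹⁶ J.
v_f = √(2·2.213×10⁻¹⁶/9.5×10⁻²⁶) ≈ 6.83×10⁴ m/s.

v_f ≈ 6.83×10⁴ m/s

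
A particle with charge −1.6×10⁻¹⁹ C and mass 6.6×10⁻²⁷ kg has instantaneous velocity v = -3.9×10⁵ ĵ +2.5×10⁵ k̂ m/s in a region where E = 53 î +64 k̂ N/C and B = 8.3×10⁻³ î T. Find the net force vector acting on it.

F ≈ (-8.48×10⁻¹⁸, -3.32×10⁻¹⁶, -5.28×10⁻¹⁶) N

v×B = (0, 2080, 3240) N/C.
E + v×B = (53.0, 2080, 3300) N/C.
F = q(E + v×B) = (−1.6×10⁻¹⁹ C)·(53.0, 2080, 3300) = (-8.48×10⁻¹⁸, -3.32×10⁻¹⁶, -5.28×10⁻¹⁶) N.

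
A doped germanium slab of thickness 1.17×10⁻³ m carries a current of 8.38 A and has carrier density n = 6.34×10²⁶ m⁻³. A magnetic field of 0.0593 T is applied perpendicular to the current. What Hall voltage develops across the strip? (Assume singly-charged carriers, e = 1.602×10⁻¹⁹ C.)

V_H = IB/(n e t).
V_H = (8.38)(0.0593)/((6.34×10²⁶)(1.602×10⁻¹⁹)(1.17×10⁻³)) ≈ 4.18×10⁻⁶ V.

V_H ≈ 4.18×10⁻⁶ V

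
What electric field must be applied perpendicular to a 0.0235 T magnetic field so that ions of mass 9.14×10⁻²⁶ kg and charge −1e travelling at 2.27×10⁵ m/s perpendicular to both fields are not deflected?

For straight-line motion qE = qvB, so E = vB.
E = 2.27×10⁵ × 0.0235 = 5330 V/m.

E = 5330 V/m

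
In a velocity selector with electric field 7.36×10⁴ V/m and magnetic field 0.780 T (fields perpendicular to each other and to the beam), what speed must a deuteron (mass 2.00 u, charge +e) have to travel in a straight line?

v = 9.44×10⁴ m/s

Straight-line motion ⇒ electric and magnetic forces cancel, so E = vB.
v = E/B = 7.36×10⁴/0.780 = 9.44×10⁴ m/s.
The result is independent of the particle's charge and mass.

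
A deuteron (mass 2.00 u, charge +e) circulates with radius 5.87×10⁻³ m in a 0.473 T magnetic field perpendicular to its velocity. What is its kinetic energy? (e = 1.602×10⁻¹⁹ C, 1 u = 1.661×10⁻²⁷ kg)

v = |q|Br/m, then KE = ½mv² = (qBr)²/(2m).
v = (1.602×10⁻¹⁹)(0.473)(5.87×10⁻³)/3.322×10⁻²⁷ ≈ 1.339×10⁵ m/s.
KE = ½(3.322×10⁻²⁷)(1.339×10⁵)² ≈ 2.98×10⁻¹⁷ J.

KE ≈ 2.98×10⁻¹⁷ J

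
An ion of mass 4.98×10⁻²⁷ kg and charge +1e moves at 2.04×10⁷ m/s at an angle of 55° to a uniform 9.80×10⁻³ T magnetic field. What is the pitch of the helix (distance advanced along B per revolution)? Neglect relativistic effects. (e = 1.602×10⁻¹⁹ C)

v∥ = v cosθ = 2.04×10⁷·cos55° ≈ 1.170×10⁷ m/s.
T = 2πm/(|q|B) = 2π(4.98×10⁻²⁷)/((1.602×10⁻¹⁹)(9.80×10⁻³)) ≈ 1.993×10⁻⁵ s.
pitch = v∥ T = (1.170×10⁷)(1.993×10⁻⁵) ≈ 233 m.

p ≈ 233 m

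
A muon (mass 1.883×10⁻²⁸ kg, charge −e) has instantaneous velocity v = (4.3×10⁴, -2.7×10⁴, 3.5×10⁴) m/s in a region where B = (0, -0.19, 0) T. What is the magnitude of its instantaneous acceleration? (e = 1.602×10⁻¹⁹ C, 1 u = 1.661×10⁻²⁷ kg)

|a| ≈ 8.96×10¹² m/s²

v×B = (6650, 0, -8170) N/C.
F = q v×B = (−1.602×10⁻¹⁹ C)·(6650, 0, -8170) = (-1.07×10⁻¹⁵, 0, 1.31×10⁻¹⁵) N.
|a| = |F|/m = 1.688×10⁻¹⁵/1.883×10⁻²⁸ ≈ 8.96×10¹² m/s².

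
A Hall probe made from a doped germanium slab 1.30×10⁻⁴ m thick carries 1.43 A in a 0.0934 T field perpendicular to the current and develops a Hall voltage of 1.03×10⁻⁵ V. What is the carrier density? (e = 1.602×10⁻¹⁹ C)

n ≈ 6.23×10²⁶ m⁻³

From V_H = IB/(n e t), n = IB/(V_H e t).
n = (1.43)(0.0934)/((1.03×10⁻⁵)(1.602×10⁻¹⁹)(1.30×10⁻⁴)) ≈ 6.23×10²⁶ m⁻³.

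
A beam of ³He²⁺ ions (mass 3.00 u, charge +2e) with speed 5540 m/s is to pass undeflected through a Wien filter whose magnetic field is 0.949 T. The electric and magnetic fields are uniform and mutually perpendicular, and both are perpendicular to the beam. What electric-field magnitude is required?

E = 5260 V/m

For straight-line motion qE = qvB, so E = vB.
E = 5540 × 0.949 = 5260 V/m.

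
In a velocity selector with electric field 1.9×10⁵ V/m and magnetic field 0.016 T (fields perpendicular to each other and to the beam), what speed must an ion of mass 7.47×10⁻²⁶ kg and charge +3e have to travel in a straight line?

Zero net Lorentz force requires |qE| = |q v×B|, i.e. E = vB.
v = E/B = 1.9×10⁵/0.016 = 1.2×10⁷ m/s.

v = 1.2×10⁷ m/s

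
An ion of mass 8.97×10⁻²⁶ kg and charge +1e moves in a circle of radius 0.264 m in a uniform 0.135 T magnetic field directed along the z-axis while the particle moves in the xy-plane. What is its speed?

v ≈ 6.37×10⁴ m/s

From |q|vB = mv²/r, v = |q|Br/m.
v = (1.602×10⁻¹⁹)(0.135)(0.264)/8.97×10⁻²⁶ ≈ 6.37×10⁴ m/s.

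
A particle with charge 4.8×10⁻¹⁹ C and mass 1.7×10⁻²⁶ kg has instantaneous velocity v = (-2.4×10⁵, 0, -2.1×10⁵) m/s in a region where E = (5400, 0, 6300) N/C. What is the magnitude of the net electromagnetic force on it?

|F| ≈ 3.98×10⁻¹⁵ N

Only an electric field acts, so F = qE = (4.8×10⁻¹⁹ C)·(5400, 0, 6300) = (2.59×10⁻¹⁵, 0, 3.02×10⁻¹⁵) N.
|F| = 3.98×10⁻¹⁵ N.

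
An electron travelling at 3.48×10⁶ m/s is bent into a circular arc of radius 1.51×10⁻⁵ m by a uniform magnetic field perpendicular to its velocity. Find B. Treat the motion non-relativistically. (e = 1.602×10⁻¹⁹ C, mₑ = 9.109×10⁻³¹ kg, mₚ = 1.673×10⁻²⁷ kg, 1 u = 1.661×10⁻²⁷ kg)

From |q|vB = mv²/r, B = mv/(|q|r).
B = (9.109×10⁻³¹)(3.48×10⁶)/((1.602×10⁻¹⁹)(1.51×10⁻⁵)) ≈ 1.31 T.

B ≈ 1.31 T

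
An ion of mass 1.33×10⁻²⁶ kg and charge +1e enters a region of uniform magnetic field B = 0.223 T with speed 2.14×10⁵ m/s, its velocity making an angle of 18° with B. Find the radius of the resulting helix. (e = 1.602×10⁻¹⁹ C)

r ≈ 0.0246 m

v⊥ = v sinθ = 2.14×10⁵·sin18° ≈ 6.613×10⁴ m/s.
r = m v⊥/(|q|B) = (1.33×10⁻²⁶)(6.613×10⁴)/((1.602×10⁻¹⁹)(0.223)) ≈ 0.0246 m.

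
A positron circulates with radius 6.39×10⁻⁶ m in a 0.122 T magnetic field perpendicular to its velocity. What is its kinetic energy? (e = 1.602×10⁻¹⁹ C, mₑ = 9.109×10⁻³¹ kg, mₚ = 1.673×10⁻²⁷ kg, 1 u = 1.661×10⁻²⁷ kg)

v = |q|Br/m, then KE = ½mv² = (qBr)²/(2m).
v = (1.602×10⁻¹⁹)(0.122)(6.39×10⁻⁶)/9.109×10⁻³¹ ≈ 1.371×10⁵ m/s.
KE = ½(9.109×10⁻³¹)(1.371×10⁵)² ≈ 8.56×10⁻²¹ J = 0.0534 eV.

KE ≈ 0.0534 eV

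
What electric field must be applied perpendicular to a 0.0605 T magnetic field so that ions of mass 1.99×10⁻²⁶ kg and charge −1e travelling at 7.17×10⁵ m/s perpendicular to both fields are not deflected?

E = 4.34×10⁴ V/m

For straight-line motion qE = qvB, so E = vB.
E = 7.17×10⁵ × 0.0605 = 4.34×10⁴ V/m.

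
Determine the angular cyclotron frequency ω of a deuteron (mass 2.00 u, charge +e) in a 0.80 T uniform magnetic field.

ω = |q|B/m.
ω = (1.602×10⁻¹⁹)(0.80)/3.322×10⁻²⁷ ≈ 3.9×10⁷ rad/s.

ω ≈ 3.9×10⁷ rad/s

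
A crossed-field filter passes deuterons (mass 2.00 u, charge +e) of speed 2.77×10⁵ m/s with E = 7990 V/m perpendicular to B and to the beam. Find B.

Balance of forces in the selector: qE = qvB ⇒ B = E/v.
B = 7990/2.77×10⁵ = 0.0288 T.

B = 0.0288 T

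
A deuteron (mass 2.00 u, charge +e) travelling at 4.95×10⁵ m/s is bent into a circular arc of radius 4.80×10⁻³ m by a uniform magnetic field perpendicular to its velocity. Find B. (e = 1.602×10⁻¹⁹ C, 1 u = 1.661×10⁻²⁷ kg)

B ≈ 2.14 T

From |q|vB = mv²/r, B = mv/(|q|r).
B = (3.322×10⁻²⁷)(4.95×10⁵)/((1.602×10⁻¹⁹)(4.80×10⁻³)) ≈ 2.14 T.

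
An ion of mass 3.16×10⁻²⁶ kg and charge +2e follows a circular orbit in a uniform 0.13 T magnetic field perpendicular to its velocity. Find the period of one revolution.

T ≈ 4.8×10⁻⁶ s

The cyclotron period depends only on m, q, B: T = 2πm/(|q|B).
T = 2π(3.16×10⁻²⁶)/((3.204×10⁻¹⁹)(0.13)) ≈ 4.8×10⁻⁶ s.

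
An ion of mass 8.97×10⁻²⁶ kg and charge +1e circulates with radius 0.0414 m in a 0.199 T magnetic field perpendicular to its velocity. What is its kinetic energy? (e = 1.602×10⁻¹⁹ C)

KE ≈ 60.6 eV

v = |q|Br/m, then KE = ½mv² = (qBr)²/(2m).
v = (1.602×10⁻¹⁹)(0.199)(0.0414)/8.97×10⁻²⁶ ≈ 1.471×10⁴ m/s.
KE = ½(8.97×10⁻²⁶)(1.471×10⁴)² ≈ 9.71×10⁻¹⁸ J = 60.6 eV.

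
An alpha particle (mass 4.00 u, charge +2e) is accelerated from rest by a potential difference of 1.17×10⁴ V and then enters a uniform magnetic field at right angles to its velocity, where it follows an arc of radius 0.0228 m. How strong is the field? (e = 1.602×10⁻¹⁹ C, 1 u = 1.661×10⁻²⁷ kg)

v = √(2|q|V/m) = √(2·3.204×10⁻¹⁹·1.17×10⁴/6.644×10⁻²⁷) ≈ 1.062×10⁶ m/s.
B = mv/(|q|r) = (6.644×10⁻²⁷)(1.062×10⁶)/((3.204×10⁻¹⁹)(0.0228)) ≈ 0.966 T.

B ≈ 0.966 T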